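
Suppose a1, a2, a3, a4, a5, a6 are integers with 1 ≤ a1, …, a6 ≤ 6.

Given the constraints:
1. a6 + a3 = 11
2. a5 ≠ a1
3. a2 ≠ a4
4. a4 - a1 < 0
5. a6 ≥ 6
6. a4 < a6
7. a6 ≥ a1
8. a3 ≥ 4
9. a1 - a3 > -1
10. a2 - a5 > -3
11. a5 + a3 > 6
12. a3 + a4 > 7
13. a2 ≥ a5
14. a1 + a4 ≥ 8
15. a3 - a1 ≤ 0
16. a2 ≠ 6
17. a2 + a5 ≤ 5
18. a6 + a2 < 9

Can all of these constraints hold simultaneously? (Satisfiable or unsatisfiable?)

Setting (a1, a2, a3, a4, a5, a6) = (6, 2, 5, 3, 2, 6) satisfies everything: constraint 1: a6 + a3 = 11; constraint 4: a4 - a1 = -3, and the others follow.

Satisfiable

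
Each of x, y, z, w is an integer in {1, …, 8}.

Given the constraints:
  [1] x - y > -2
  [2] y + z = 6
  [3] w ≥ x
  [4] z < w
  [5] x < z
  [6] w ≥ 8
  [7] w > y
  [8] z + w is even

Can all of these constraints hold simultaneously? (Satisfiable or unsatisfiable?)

Satisfiable

Take x = 1, y = 2, z = 4, w = 8. Then constraint 1: x - y = -1; constraint 2: y + z = 6; constraint 8: z + w = 12 is even, and every other listed constraint is also met.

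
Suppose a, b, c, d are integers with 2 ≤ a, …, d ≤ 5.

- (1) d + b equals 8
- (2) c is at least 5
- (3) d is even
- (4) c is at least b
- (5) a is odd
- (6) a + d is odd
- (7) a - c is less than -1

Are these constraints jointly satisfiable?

Satisfiable

The assignment a = 3, b = 4, c = 5, d = 4 works:
  constraint 1 holds since d + b = 8.
  constraint 7 holds since a - c = -2.
The rest check out directly.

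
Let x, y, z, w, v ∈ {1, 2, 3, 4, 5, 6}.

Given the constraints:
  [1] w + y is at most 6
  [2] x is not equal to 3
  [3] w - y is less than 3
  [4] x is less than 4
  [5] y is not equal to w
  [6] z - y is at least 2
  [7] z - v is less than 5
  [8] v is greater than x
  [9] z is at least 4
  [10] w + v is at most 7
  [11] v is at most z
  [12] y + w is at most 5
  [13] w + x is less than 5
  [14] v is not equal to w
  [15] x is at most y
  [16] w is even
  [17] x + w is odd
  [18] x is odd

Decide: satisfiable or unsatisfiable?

Take x = 1, y = 1, z = 6, w = 2, v = 4. Then constraint 1: w + y = 3; constraint 3: w - y = 1; constraint 6: z - y = 5, and every other listed constraint is also met.

Satisfiable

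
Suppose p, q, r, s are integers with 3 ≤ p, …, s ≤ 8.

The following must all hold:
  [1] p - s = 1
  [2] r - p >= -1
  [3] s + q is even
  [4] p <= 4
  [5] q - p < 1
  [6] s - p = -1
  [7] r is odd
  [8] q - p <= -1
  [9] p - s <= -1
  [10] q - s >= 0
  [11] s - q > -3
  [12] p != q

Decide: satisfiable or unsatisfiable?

Unsatisfiable

Constraints 8, 9, and 10 give s − p ≥ 1, p − q ≥ 1, q − s ≥ 0.
Adding all 3 inequalities: the left sides telescope to 0, and the right sides sum to 1 + 1 + 0 = 2. So 0 ≥ 2, which is false.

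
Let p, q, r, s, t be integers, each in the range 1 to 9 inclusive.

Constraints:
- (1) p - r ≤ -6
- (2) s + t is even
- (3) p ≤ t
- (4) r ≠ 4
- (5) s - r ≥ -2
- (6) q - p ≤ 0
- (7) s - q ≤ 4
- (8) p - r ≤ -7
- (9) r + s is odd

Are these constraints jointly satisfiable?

Unsatisfiable

Constraints 5, 6, 7, and 8 give r − p ≥ 7, p − q ≥ 0, q − s ≥ -4, s − r ≥ -2.
Adding all 4 inequalities: the left sides telescope to 0, and the right sides sum to 7 + 0 + (-4) + (-2) = 1. So 0 ≥ 1, which is false.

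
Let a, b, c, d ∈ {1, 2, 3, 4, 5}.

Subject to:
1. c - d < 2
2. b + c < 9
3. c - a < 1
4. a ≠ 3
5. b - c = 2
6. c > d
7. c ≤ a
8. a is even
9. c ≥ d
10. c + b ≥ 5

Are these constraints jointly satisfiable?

Try a = 4, b = 4, c = 2, d = 1.
Check constraint 1: c - d = 1; constraint 2: b + c = 6; constraint 3: c - a = -2. The remaining constraints are straightforward to verify.

Satisfiable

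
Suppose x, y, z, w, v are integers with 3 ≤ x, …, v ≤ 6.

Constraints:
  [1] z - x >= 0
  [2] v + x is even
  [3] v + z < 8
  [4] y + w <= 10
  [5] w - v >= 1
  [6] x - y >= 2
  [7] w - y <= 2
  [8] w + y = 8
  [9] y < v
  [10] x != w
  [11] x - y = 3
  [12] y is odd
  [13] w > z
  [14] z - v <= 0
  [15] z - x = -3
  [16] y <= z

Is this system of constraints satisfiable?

Unsatisfiable

Constraints 1, 5, 6, 7, and 14 give w − v ≥ 1, v − z ≥ 0, z − x ≥ 0, x − y ≥ 2, y − w ≥ -2.
Adding all 5 inequalities: the left sides telescope to 0, and the right sides sum to 1 + 0 + 0 + 2 + (-2) = 1. So 0 ≥ 1, which is false.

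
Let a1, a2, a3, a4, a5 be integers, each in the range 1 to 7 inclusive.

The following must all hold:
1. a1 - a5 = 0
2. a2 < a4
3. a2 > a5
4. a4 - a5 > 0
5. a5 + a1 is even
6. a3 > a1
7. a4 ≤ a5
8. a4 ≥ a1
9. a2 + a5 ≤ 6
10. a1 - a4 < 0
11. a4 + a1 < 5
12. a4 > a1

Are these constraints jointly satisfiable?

Unsatisfiable

Constraints 2, 3, and 7 give a4 ≤ a5, a5 < a2, a2 < a4. Chaining: a4 ≤ a5 < a2 < a4, which forces a4 < a4 — impossible.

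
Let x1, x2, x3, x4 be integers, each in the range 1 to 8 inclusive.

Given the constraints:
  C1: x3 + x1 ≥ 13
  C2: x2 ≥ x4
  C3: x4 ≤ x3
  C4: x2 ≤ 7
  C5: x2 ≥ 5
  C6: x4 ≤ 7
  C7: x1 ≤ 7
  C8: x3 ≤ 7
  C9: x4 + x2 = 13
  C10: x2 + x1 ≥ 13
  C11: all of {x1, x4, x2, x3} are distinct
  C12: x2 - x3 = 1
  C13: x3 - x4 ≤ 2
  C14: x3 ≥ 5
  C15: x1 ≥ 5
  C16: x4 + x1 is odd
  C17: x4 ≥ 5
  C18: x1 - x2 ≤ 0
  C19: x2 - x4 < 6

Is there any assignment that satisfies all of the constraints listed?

Unsatisfiable

Constraints 4, 5, 6, 7, 8, 14, 15, and 17 confine each of x1, x4, x2, x3 to the 3 values {5, …, 7}.
Constraint 11 requires all 4 of them to be distinct, but only 3 values are available — impossible by the pigeonhole principle.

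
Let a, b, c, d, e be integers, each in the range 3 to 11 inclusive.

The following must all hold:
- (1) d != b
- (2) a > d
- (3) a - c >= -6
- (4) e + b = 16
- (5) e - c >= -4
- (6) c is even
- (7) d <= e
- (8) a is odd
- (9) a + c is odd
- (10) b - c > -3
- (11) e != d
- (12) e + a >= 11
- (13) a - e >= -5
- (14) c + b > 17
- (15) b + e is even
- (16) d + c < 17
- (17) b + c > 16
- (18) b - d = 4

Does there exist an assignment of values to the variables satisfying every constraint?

The assignment a = 5, b = 8, c = 10, d = 4, e = 8 works:
  constraint 3 holds since a - c = -5.
  constraint 4 holds since e + b = 16.
  constraint 5 holds since e - c = -2.
The rest check out directly.

Satisfiable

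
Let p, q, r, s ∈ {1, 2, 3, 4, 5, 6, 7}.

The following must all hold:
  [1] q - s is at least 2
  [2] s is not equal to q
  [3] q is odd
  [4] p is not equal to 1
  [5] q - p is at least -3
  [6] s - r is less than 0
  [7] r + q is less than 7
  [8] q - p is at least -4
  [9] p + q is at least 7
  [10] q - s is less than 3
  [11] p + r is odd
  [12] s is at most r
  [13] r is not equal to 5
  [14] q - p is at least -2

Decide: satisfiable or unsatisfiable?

One satisfying assignment is p = 4, q = 3, r = 3, s = 1.
For the less obvious constraints — constraint 1: q - s = 2; constraint 5: q - p = -1; constraint 6: s - r = -2 — and the others hold by inspection.

Satisfiable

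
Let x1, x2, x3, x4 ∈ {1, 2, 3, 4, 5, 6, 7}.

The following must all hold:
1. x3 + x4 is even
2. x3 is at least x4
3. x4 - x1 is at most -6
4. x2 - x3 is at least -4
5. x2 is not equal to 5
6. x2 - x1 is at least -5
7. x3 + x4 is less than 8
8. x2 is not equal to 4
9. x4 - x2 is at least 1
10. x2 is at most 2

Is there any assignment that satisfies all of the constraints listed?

Constraints 3, 6, and 9 give x4 − x2 ≥ 1, x2 − x1 ≥ -5, x1 − x4 ≥ 6.
Adding all 3 inequalities: the left sides telescope to 0, and the right sides sum to 1 + (-5) + 6 = 2. So 0 ≥ 2, which is false.

Unsatisfiable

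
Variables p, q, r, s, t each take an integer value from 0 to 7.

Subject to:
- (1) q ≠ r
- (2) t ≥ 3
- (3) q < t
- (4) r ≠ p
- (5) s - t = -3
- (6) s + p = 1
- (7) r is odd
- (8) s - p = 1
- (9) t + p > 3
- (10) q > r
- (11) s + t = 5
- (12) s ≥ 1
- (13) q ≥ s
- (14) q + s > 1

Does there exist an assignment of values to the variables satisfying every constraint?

Satisfiable

Setting (p, q, r, s, t) = (0, 3, 1, 1, 4) satisfies everything: constraint 5: s - t = -3; constraint 6: s + p = 1; constraint 8: s - p = 1, and the others follow.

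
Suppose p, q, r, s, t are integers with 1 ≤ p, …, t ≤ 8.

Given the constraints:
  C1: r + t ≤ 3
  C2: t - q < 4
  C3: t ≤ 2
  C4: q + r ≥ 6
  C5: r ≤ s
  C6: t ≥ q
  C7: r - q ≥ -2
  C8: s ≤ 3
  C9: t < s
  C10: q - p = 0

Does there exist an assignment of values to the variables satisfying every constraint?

Unsatisfiable

From constraints 3 and 6: q ≤ t ≤ 2. From constraints 5 and 8: r ≤ s ≤ 3. Hence q + r ≤ 5. But constraint 4 requires q + r ≥ 6, and 6 > 5. Contradiction.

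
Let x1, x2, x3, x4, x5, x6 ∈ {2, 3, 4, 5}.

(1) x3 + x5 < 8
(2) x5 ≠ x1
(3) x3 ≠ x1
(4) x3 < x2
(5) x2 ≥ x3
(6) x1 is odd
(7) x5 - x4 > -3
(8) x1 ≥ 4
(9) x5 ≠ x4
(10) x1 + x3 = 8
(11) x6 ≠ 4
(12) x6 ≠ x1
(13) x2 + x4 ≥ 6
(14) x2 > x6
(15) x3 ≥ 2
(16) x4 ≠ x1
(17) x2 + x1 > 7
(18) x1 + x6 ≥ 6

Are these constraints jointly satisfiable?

Take x1 = 5, x2 = 4, x3 = 3, x4 = 4, x5 = 2, x6 = 2. Then constraint 1: x3 + x5 = 5; constraint 7: x5 - x4 = -2; constraint 10: x1 + x3 = 8, and every other listed constraint is also met.

Satisfiable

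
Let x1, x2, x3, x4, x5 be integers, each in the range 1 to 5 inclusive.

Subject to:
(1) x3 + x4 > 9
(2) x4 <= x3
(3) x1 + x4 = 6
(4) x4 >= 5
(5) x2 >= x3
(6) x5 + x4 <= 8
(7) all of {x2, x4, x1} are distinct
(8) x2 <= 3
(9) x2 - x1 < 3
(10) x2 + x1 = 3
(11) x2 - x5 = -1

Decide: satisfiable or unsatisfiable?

From constraints 2 and 4: x3 ≥ x4 and x4 ≥ 5, so x3 ≥ 5. From constraints 5 and 8: x3 ≤ x2 and x2 ≤ 3, so x3 ≤ 3. But 3 < 5, so no value of x3 works.

Unsatisfiable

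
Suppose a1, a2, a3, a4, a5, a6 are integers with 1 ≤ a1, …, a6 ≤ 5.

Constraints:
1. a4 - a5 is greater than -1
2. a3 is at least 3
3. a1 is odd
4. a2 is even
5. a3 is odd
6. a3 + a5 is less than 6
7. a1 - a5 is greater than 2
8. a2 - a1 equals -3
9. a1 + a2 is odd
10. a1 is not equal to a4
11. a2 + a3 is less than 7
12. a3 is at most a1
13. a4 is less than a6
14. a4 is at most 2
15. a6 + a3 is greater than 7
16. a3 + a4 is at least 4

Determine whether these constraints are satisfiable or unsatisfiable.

Setting (a1, a2, a3, a4, a5, a6) = (5, 2, 3, 1, 1, 5) satisfies everything: constraint 1: a4 - a5 = 0; constraint 6: a3 + a5 = 4, and the others follow.

Satisfiable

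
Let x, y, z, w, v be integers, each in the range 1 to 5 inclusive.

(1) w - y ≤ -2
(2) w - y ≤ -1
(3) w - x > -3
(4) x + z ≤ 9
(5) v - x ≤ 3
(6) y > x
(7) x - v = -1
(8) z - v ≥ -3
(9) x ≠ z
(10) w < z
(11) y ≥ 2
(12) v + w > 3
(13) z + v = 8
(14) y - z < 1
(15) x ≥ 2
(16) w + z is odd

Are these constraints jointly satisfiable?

Satisfiable

The assignment x = 3, y = 4, z = 4, w = 1, v = 4 works:
  constraint 1 holds since w - y = -3.
  constraint 2 holds since w - y = -3.
The rest check out directly.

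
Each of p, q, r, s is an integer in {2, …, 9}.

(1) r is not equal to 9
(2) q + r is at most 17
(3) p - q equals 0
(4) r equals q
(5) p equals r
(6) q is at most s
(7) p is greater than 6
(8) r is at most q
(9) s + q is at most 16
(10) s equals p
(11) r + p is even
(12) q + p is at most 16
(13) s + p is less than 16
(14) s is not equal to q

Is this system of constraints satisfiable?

Unsatisfiable

From constraints 4, 5, and 10, s = p = r = q, so s = q. But constraint 14 says s ≠ q. Contradiction.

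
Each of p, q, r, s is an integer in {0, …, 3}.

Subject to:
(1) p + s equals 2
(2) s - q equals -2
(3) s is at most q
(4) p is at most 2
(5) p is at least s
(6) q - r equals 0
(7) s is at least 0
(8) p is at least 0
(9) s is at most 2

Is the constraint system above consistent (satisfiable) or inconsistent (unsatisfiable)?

Satisfiable

Take p = 1, q = 3, r = 3, s = 1. Then constraint 1: p + s = 2; constraint 2: s - q = -2; constraint 6: q - r = 0, and every other listed constraint is also met.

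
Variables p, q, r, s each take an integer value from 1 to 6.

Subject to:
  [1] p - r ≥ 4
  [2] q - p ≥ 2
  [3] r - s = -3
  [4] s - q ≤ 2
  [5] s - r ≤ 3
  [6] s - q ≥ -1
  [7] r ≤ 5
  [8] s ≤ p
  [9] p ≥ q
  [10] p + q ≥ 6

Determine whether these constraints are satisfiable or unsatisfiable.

Constraints 1, 2, 5, and 6 give r − s ≥ -3, s − q ≥ -1, q − p ≥ 2, p − r ≥ 4.
Adding all 4 inequalities: the left sides telescope to 0, and the right sides sum to (-3) + (-1) + 2 + 4 = 2. So 0 ≥ 2, which is false.

Unsatisfiable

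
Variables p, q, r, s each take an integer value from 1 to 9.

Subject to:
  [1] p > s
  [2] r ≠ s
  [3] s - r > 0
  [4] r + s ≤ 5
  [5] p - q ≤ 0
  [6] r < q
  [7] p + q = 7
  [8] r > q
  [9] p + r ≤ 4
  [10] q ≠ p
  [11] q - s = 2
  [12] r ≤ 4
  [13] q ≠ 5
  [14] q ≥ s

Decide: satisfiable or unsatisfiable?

Unsatisfiable

Constraints 1, 3, 5, and 8 give q < r, r < s, s < p, p ≤ q. Chaining: q < r < s < p ≤ q, which forces q < q — impossible.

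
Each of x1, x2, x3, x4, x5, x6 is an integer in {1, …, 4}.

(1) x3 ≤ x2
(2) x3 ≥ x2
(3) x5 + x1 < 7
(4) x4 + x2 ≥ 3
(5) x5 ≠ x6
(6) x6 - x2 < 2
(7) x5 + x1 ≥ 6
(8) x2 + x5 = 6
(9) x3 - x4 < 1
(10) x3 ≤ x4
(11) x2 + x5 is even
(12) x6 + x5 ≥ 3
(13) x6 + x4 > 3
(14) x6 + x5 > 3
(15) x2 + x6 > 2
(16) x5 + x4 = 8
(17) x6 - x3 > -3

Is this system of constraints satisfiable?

Satisfiable

Try x1 = 2, x2 = 2, x3 = 2, x4 = 4, x5 = 4, x6 = 2.
Check constraint 3: x5 + x1 = 6; constraint 4: x4 + x2 = 6. The remaining constraints are straightforward to verify.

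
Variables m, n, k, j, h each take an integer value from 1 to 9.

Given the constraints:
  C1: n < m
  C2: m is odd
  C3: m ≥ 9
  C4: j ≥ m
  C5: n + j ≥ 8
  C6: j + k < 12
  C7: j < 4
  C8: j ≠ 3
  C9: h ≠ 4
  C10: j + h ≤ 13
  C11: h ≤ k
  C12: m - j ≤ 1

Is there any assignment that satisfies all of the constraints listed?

Unsatisfiable

From constraints 3 and 4: j ≥ m and m ≥ 9, so j ≥ 9. From constraint 7: j ≤ 3. But 3 < 9, so no value of j works.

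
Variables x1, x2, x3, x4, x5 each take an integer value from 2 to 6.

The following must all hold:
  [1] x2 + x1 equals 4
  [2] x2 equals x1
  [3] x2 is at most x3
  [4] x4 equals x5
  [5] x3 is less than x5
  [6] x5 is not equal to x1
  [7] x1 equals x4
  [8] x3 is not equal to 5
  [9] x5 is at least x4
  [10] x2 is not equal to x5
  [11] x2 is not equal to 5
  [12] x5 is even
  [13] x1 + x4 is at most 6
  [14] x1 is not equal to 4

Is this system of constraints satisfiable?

Unsatisfiable

From constraints 2, 4, and 7, x2 = x1 = x4 = x5, so x2 = x5. But constraint 10 says x2 ≠ x5. Contradiction.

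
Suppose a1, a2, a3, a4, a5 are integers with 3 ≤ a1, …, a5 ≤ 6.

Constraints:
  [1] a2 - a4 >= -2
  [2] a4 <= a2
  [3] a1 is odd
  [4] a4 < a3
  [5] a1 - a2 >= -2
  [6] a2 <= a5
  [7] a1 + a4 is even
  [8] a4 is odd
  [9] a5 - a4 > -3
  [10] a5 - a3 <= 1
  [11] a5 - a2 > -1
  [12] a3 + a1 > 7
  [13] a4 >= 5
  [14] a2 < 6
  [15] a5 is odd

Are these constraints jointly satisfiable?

Satisfiable

Take a1 = 3, a2 = 5, a3 = 6, a4 = 5, a5 = 5. Then constraint 1: a2 - a4 = 0; constraint 5: a1 - a2 = -2; constraint 9: a5 - a4 = 0, and every other listed constraint is also met.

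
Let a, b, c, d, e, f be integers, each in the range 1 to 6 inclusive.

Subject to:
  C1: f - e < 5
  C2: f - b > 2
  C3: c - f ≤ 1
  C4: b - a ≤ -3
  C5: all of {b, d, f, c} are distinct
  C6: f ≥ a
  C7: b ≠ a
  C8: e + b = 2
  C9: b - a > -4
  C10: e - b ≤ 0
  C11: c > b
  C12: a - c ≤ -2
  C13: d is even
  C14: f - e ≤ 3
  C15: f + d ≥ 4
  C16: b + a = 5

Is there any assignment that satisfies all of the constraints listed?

Unsatisfiable

Constraints 3, 4, 10, 12, and 14 give f − c ≥ -1, c − a ≥ 2, a − b ≥ 3, b − e ≥ 0, e − f ≥ -3.
Adding all 5 inequalities: the left sides telescope to 0, and the right sides sum to (-1) + 2 + 3 + 0 + (-3) = 1. So 0 ≥ 1, which is false.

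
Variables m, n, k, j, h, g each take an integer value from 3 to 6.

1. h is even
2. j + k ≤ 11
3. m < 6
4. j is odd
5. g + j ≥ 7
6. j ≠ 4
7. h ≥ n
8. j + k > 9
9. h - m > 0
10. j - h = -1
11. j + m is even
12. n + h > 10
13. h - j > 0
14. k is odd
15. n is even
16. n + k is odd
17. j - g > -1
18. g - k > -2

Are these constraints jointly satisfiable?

One satisfying assignment is m = 5, n = 6, k = 5, j = 5, h = 6, g = 5.
For the less obvious constraints — constraint 2: j + k = 10; constraint 5: g + j = 10; constraint 8: j + k = 10 — and the others hold by inspection.

Satisfiable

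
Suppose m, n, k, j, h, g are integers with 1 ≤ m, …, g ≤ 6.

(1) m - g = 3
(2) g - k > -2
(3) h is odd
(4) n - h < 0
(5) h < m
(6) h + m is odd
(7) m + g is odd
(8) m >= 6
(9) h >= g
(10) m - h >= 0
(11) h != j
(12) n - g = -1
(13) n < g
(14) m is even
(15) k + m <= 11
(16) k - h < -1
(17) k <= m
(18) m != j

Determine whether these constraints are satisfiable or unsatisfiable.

Setting (m, n, k, j, h, g) = (6, 2, 3, 2, 5, 3) satisfies everything: constraint 1: m - g = 3; constraint 2: g - k = 0, and the others follow.

Satisfiable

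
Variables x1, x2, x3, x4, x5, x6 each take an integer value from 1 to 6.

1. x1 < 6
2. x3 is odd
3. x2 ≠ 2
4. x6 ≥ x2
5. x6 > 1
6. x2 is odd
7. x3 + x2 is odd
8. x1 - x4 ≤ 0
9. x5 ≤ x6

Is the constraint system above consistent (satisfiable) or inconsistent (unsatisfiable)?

Unsatisfiable

Constraint 2 makes x3 odd and constraint 6 makes x2 odd, so x3 + x2 must be even. Constraint 7 says x3 + x2 is odd — contradiction.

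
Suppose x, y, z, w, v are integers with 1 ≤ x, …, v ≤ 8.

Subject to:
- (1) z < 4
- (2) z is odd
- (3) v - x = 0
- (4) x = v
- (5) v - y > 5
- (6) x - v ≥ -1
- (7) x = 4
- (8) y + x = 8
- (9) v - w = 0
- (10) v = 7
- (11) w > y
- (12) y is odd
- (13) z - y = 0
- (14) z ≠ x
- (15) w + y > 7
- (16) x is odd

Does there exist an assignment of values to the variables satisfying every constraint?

Constraint 7 fixes x = 4 and constraint 10 fixes v = 7, but constraint 4 requires x = v. Since 4 ≠ 7, contradiction.

Unsatisfiable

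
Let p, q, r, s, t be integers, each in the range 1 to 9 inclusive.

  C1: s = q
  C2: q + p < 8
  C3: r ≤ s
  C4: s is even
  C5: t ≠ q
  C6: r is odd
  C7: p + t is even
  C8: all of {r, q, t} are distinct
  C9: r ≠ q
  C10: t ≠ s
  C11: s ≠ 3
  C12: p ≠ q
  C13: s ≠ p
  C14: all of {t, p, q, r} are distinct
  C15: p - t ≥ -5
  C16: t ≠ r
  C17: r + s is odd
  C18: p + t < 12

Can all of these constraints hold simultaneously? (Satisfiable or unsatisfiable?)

Satisfiable

One satisfying assignment is p = 3, q = 2, r = 1, s = 2, t = 7.
For the less obvious constraints — constraint 2: q + p = 5; constraint 15: p - t = -4; constraint 18: p + t = 10 — and the others hold by inspection.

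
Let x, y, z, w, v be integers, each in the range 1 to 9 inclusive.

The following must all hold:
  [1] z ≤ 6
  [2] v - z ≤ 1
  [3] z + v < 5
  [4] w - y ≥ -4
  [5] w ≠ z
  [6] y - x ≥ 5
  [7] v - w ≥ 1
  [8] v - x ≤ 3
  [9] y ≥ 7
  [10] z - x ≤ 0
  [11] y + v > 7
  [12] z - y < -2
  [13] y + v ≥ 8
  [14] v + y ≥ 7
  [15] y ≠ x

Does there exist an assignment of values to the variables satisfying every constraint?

Unsatisfiable

Constraints 2, 4, 6, 7, and 10 give z − v ≥ -1, v − w ≥ 1, w − y ≥ -4, y − x ≥ 5, x − z ≥ 0.
Adding all 5 inequalities: the left sides telescope to 0, and the right sides sum to (-1) + 1 + (-4) + 5 + 0 = 1. So 0 ≥ 1, which is false.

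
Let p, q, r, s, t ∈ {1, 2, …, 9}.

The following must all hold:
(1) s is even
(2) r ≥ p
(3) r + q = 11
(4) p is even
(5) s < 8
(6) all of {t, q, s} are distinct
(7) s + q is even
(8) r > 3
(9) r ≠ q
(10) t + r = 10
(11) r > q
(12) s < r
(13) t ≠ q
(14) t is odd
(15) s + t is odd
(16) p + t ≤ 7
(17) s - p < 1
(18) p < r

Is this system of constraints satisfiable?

Take p = 4, q = 2, r = 9, s = 4, t = 1. Then constraint 3: r + q = 11; constraint 10: t + r = 10; constraint 16: p + t = 5, and every other listed constraint is also met.

Satisfiable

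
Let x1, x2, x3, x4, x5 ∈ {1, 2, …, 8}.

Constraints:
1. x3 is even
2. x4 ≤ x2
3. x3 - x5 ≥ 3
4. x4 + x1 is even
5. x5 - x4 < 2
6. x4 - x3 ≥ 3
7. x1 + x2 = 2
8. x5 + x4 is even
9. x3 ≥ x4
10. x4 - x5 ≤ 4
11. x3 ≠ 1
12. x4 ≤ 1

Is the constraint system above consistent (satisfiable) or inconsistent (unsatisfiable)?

Unsatisfiable

Constraints 3, 6, and 10 give x4 − x3 ≥ 3, x3 − x5 ≥ 3, x5 − x4 ≥ -4.
Adding all 3 inequalities: the left sides telescope to 0, and the right sides sum to 3 + 3 + (-4) = 2. So 0 ≥ 2, which is false.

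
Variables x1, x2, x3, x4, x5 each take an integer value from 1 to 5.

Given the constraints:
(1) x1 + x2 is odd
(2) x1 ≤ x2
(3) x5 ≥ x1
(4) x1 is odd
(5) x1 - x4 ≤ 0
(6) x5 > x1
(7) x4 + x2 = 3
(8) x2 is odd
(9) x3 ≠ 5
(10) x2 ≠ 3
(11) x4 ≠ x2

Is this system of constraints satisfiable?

Constraint 4 makes x1 odd and constraint 8 makes x2 odd, so x1 + x2 must be even. Constraint 1 says x1 + x2 is odd — contradiction.

Unsatisfiable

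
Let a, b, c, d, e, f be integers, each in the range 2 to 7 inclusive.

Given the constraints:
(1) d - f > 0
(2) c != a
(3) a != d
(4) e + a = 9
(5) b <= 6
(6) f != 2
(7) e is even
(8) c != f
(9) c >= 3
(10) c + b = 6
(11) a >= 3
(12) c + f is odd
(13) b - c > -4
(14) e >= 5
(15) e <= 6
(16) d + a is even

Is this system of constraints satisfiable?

Try a = 3, b = 2, c = 4, d = 7, e = 6, f = 5.
Check constraint 1: d - f = 2; constraint 4: e + a = 9; constraint 10: c + b = 6. The remaining constraints are straightforward to verify.

Satisfiable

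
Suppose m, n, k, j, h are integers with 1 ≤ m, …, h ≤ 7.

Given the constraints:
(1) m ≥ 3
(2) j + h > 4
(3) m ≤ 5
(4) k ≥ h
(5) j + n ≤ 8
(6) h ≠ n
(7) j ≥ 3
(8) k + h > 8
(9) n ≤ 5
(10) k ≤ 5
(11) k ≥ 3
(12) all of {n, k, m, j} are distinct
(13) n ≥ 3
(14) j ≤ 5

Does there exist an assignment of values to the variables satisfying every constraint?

Constraints 1, 3, 7, 9, 10, 11, 13, and 14 confine each of n, k, m, j to the 3 values {3, …, 5}.
Constraint 12 requires all 4 of them to be distinct, but only 3 values are available — impossible by the pigeonhole principle.

Unsatisfiable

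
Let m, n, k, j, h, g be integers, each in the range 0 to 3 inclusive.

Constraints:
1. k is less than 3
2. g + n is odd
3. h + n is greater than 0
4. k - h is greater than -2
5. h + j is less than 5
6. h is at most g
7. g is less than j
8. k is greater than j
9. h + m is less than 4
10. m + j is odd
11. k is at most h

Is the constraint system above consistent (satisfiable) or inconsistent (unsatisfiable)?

Constraints 6, 7, 8, and 11 give h ≤ g, g < j, j < k, k ≤ h. Chaining: h ≤ g < j < k ≤ h, which forces h < h — impossible.

Unsatisfiable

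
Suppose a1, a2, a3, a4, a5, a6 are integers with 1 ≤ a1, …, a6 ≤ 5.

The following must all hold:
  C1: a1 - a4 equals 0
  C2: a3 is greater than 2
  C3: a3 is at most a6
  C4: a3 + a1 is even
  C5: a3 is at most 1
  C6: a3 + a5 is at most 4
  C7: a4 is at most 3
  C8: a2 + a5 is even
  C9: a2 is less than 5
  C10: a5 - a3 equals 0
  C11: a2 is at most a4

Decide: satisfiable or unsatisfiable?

From constraint 2: a3 ≥ 3. From constraint 5: a3 ≤ 1. But 1 < 3, so no value of a3 works.

Unsatisfiable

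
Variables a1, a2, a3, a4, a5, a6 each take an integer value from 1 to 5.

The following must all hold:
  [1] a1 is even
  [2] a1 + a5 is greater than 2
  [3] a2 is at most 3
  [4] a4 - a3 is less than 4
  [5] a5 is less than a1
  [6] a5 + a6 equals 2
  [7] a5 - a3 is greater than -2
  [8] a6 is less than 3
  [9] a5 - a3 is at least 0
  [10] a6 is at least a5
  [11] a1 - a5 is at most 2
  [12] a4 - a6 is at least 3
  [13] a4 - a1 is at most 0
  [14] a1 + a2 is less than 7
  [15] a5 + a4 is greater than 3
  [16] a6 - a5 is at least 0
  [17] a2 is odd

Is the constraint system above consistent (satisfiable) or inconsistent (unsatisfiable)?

Constraints 11, 12, 13, and 16 give a5 − a1 ≥ -2, a1 − a4 ≥ 0, a4 − a6 ≥ 3, a6 − a5 ≥ 0.
Adding all 4 inequalities: the left sides telescope to 0, and the right sides sum to (-2) + 0 + 3 + 0 = 1. So 0 ≥ 1, which is false.

Unsatisfiable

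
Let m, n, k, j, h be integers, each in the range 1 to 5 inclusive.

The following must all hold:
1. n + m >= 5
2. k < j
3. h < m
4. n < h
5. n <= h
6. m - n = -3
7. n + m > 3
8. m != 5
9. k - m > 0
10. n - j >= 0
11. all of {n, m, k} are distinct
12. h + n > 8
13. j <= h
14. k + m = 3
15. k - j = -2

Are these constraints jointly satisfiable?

Unsatisfiable

Constraints 2, 3, 4, 9, and 10 give j ≤ n, n < h, h < m, m < k, k < j. Chaining: j ≤ n < h < m < k < j, which forces j < j — impossible.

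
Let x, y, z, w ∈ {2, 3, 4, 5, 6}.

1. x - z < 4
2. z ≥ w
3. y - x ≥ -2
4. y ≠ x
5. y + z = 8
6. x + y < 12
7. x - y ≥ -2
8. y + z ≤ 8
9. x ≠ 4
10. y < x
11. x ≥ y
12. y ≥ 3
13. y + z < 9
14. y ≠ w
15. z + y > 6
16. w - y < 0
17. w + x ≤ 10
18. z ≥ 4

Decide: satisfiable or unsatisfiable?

Satisfiable

The assignment x = 5, y = 4, z = 4, w = 2 works:
  constraint 1 holds since x - z = 1.
  constraint 3 holds since y - x = -1.
  constraint 5 holds since y + z = 8.
The rest check out directly.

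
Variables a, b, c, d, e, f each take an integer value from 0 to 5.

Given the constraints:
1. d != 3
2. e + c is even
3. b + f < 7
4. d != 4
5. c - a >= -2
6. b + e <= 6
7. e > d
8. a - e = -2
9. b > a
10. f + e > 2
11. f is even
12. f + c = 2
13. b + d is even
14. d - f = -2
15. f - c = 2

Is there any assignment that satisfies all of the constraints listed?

Take a = 0, b = 2, c = 0, d = 0, e = 2, f = 2. Then constraint 3: b + f = 4; constraint 5: c - a = 0; constraint 6: b + e = 4, and every other listed constraint is also met.

Satisfiable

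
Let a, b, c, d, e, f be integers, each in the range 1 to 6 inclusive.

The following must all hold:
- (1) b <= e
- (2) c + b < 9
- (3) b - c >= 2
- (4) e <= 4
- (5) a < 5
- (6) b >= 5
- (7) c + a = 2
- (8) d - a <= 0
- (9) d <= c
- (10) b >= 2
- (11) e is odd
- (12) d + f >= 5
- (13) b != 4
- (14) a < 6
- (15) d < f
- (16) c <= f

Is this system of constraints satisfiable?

From constraints 1 and 6: e ≥ b and b ≥ 5, so e ≥ 5. From constraint 4: e ≤ 4. But 4 < 5, so no value of e works.

Unsatisfiable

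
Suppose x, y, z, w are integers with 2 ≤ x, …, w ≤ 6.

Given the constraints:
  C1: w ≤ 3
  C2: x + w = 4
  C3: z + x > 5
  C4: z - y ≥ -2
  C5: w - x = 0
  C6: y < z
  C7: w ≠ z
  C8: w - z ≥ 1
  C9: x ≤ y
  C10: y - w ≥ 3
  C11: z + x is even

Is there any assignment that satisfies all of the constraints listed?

Constraints 4, 8, and 10 give z − y ≥ -2, y − w ≥ 3, w − z ≥ 1.
Adding all 3 inequalities: the left sides telescope to 0, and the right sides sum to (-2) + 3 + 1 = 2. So 0 ≥ 2, which is false.

Unsatisfiable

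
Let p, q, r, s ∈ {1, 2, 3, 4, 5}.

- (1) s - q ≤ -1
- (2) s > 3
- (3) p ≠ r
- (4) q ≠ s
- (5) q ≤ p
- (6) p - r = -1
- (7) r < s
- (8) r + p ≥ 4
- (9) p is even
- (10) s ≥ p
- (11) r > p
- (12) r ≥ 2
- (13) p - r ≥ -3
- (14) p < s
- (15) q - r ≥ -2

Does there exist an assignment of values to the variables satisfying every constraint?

Constraints 1, 5, 7, and 11 give q ≤ p, p < r, r < s, s < q. Chaining: q ≤ p < r < s < q, which forces q < q — impossible.

Unsatisfiable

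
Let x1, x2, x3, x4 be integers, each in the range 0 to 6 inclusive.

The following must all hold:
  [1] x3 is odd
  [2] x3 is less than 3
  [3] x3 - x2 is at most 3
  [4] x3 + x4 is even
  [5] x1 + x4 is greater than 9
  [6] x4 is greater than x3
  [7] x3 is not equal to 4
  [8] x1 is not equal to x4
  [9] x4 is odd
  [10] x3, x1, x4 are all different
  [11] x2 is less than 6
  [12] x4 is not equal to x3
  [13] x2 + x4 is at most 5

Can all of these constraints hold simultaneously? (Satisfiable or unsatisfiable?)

One satisfying assignment is x1 = 6, x2 = 0, x3 = 1, x4 = 5.
For the less obvious constraints — constraint 3: x3 - x2 = 1; constraint 5: x1 + x4 = 11 — and the others hold by inspection.

Satisfiable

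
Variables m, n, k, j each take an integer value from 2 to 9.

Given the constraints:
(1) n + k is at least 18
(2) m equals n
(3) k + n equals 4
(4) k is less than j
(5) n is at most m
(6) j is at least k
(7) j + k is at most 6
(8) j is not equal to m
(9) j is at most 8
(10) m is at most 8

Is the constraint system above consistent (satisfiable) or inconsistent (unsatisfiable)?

From constraints 5 and 10: n ≤ m ≤ 8. From constraints 6 and 9: k ≤ j ≤ 8. Hence n + k ≤ 16. But constraint 1 requires n + k ≥ 18, and 18 > 16. Contradiction.

Unsatisfiable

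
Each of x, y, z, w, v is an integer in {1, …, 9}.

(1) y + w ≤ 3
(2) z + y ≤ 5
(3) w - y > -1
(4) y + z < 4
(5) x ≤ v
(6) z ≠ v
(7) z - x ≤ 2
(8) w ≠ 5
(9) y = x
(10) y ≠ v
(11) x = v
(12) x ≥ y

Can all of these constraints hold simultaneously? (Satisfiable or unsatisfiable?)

From constraints 9 and 11, y = x = v, so y = v. But constraint 10 says y ≠ v. Contradiction.

Unsatisfiable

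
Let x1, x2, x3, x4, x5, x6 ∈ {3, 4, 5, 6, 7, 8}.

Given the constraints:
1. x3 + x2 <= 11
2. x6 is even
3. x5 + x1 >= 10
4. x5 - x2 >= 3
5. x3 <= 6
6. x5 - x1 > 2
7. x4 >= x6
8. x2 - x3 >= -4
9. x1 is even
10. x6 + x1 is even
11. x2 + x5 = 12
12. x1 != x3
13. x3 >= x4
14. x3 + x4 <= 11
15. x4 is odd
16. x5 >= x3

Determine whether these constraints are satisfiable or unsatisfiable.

Setting (x1, x2, x3, x4, x5, x6) = (4, 4, 6, 5, 8, 4) satisfies everything: constraint 1: x3 + x2 = 10; constraint 3: x5 + x1 = 12; constraint 4: x5 - x2 = 4, and the others follow.

Satisfiable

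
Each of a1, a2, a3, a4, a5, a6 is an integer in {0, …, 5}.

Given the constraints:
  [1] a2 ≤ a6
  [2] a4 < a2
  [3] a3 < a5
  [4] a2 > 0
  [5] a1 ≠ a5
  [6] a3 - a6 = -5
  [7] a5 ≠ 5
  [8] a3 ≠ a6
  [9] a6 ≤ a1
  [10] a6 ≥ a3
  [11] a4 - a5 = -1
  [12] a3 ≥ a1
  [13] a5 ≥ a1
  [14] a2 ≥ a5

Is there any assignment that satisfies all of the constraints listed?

Unsatisfiable

Constraints 1, 3, 9, 12, and 14 give a6 ≤ a1, a1 ≤ a3, a3 < a5, a5 ≤ a2, a2 ≤ a6. Chaining: a6 ≤ a1 ≤ a3 < a5 ≤ a2 ≤ a6, which forces a6 < a6 — impossible.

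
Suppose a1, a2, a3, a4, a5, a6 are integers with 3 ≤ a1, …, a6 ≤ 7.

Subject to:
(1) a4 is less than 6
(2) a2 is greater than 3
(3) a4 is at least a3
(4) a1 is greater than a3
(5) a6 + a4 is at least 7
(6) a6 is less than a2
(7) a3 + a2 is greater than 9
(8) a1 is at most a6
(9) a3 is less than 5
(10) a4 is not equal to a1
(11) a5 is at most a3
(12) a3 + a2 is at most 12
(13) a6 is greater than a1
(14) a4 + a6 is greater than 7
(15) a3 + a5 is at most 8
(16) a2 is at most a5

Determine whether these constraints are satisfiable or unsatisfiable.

Constraints 4, 6, 11, 13, and 16 give a5 ≤ a3, a3 < a1, a1 < a6, a6 < a2, a2 ≤ a5. Chaining: a5 ≤ a3 < a1 < a6 < a2 ≤ a5, which forces a5 < a5 — impossible.

Unsatisfiable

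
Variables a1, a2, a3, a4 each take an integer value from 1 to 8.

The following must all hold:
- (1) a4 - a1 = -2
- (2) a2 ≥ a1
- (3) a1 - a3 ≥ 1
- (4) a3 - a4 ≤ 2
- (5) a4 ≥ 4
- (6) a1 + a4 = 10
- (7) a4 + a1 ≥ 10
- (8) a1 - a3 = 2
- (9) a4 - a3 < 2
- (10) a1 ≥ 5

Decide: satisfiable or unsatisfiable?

Satisfiable

Try a1 = 6, a2 = 6, a3 = 4, a4 = 4.
Check constraint 1: a4 - a1 = -2; constraint 3: a1 - a3 = 2; constraint 4: a3 - a4 = 0. The remaining constraints are straightforward to verify.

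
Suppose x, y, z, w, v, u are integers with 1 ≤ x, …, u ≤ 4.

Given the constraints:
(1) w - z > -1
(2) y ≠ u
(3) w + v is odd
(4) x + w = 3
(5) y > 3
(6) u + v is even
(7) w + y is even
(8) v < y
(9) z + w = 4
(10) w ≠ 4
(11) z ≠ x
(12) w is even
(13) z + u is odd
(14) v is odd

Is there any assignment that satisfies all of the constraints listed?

One satisfying assignment is x = 1, y = 4, z = 2, w = 2, v = 3, u = 1.
For the less obvious constraints — constraint 1: w - z = 0; constraint 4: x + w = 3; constraint 9: z + w = 4 — and the others hold by inspection.

Satisfiable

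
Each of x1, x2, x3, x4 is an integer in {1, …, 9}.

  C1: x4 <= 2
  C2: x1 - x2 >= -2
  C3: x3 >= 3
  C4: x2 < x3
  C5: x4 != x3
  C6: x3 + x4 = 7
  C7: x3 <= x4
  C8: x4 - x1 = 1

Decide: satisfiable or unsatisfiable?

From constraints 3 and 7: x4 ≥ x3 and x3 ≥ 3, so x4 ≥ 3. From constraint 1: x4 ≤ 2. But 2 < 3, so no value of x4 works.

Unsatisfiable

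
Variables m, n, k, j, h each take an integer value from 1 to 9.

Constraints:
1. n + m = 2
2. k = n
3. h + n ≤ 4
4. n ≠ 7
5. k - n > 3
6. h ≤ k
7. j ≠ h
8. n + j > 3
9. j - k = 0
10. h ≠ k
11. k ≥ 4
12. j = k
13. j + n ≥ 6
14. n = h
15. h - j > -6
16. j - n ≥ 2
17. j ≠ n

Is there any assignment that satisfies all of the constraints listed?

From constraints 2, 12, and 14, j = k = n = h, so j = h. But constraint 7 says j ≠ h. Contradiction.

Unsatisfiable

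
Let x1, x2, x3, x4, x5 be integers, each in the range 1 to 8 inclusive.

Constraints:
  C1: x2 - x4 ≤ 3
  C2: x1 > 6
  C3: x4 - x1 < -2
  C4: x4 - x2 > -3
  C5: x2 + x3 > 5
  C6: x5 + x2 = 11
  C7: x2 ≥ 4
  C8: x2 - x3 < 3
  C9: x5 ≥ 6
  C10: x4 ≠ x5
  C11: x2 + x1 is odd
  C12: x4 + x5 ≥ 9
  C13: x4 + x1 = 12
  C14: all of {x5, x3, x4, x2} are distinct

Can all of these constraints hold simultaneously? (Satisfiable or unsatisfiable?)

Satisfiable

The assignment x1 = 8, x2 = 5, x3 = 3, x4 = 4, x5 = 6 works:
  constraint 1 holds since x2 - x4 = 1.
  constraint 3 holds since x4 - x1 = -4.
  constraint 4 holds since x4 - x2 = -1.
The rest check out directly.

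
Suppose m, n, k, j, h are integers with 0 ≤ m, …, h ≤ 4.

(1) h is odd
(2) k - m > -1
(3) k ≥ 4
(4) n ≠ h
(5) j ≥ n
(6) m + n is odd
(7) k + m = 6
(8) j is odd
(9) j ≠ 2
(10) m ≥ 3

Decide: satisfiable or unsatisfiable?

From constraint 3: k ≥ 4. From constraint 10: m ≥ 3. Hence k + m ≥ 7. But constraint 7 requires k + m = 6, and 6 < 7. Contradiction.

Unsatisfiable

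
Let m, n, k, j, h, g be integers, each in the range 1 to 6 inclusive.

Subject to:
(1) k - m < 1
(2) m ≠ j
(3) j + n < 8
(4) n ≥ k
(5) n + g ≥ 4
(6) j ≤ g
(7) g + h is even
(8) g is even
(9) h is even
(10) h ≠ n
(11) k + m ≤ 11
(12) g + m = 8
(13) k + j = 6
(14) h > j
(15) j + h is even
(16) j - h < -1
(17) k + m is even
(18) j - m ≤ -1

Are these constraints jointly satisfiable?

Satisfiable

Take m = 6, n = 5, k = 4, j = 2, h = 4, g = 2. Then constraint 1: k - m = -2; constraint 3: j + n = 7, and every other listed constraint is also met.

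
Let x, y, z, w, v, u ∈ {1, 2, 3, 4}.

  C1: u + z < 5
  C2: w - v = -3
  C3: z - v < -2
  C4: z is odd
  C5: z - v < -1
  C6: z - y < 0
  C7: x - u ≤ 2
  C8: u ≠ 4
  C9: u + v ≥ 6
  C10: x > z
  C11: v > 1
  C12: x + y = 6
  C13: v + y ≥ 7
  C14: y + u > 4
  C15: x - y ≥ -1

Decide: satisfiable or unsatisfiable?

Satisfiable

Setting (x, y, z, w, v, u) = (3, 3, 1, 1, 4, 2) satisfies everything: constraint 1: u + z = 3; constraint 2: w - v = -3, and the others follow.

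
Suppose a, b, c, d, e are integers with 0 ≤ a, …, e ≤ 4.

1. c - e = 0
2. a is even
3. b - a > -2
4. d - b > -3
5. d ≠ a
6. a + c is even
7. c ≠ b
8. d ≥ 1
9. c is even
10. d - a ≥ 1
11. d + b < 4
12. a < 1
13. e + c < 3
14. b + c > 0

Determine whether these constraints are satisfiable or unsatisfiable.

The assignment a = 0, b = 1, c = 0, d = 1, e = 0 works:
  constraint 1 holds since c - e = 0.
  constraint 3 holds since b - a = 1.
The rest check out directly.

Satisfiable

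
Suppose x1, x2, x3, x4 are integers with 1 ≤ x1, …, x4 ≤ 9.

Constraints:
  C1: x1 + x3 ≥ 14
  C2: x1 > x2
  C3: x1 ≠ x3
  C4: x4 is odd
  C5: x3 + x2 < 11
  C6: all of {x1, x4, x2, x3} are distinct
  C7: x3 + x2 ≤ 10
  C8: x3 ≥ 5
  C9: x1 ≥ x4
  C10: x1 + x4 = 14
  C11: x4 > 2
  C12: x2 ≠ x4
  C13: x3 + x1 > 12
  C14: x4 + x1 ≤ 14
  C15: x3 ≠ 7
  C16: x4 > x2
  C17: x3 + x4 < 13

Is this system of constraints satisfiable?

Try x1 = 9, x2 = 2, x3 = 6, x4 = 5.
Check constraint 1: x1 + x3 = 15; constraint 5: x3 + x2 = 8. The remaining constraints are straightforward to verify.

Satisfiable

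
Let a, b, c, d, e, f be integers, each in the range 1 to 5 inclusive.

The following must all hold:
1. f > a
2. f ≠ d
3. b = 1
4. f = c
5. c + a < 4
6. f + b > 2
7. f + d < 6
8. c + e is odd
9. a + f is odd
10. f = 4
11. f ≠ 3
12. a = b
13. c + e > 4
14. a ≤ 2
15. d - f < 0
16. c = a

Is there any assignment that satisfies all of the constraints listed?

Constraint 10 fixes f = 4 and constraint 3 fixes b = 1. Constraints 4, 12, and 16 give f = c = a = b, so f = b. But 4 ≠ 1 — contradiction.

Unsatisfiable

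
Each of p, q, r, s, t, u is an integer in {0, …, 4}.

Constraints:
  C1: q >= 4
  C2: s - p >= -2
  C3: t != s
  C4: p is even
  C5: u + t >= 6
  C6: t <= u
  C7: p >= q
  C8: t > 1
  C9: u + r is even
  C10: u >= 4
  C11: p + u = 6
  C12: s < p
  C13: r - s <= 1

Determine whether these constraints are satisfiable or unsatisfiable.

From constraints 1 and 7: p ≥ q ≥ 4. From constraint 10: u ≥ 4. Hence p + u ≥ 8. But constraint 11 requires p + u = 6, and 6 < 8. Contradiction.

Unsatisfiable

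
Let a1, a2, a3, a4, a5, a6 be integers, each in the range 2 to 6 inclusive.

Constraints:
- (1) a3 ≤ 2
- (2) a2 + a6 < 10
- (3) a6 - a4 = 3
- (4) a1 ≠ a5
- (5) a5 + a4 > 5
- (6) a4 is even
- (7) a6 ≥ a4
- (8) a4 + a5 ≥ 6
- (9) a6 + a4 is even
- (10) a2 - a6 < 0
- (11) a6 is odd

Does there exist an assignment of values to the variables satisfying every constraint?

Unsatisfiable

Constraint 11 makes a6 odd and constraint 6 makes a4 even, so a6 + a4 must be odd. Constraint 9 says a6 + a4 is even — contradiction.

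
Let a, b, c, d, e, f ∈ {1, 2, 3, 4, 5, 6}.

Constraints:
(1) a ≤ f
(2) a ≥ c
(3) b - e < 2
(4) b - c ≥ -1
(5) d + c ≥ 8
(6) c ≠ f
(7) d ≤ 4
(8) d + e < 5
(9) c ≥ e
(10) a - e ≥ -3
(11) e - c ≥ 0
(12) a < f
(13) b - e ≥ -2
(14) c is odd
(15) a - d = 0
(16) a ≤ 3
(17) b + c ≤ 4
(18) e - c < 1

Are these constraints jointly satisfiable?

From constraint 7: d ≤ 4. From constraints 2 and 16: c ≤ a ≤ 3. Hence d + c ≤ 7. But constraint 5 requires d + c ≥ 8, and 8 > 7. Contradiction.

Unsatisfiable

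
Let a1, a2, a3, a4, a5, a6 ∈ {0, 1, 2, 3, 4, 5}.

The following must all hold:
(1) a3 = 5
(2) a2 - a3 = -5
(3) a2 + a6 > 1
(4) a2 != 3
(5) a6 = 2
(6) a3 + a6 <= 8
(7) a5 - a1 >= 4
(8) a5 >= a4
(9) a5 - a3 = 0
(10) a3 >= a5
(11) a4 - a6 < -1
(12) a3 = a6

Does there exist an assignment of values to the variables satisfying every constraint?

Unsatisfiable

Constraint 1 fixes a3 = 5 and constraint 5 fixes a6 = 2, but constraint 12 requires a3 = a6. Since 5 ≠ 2, contradiction.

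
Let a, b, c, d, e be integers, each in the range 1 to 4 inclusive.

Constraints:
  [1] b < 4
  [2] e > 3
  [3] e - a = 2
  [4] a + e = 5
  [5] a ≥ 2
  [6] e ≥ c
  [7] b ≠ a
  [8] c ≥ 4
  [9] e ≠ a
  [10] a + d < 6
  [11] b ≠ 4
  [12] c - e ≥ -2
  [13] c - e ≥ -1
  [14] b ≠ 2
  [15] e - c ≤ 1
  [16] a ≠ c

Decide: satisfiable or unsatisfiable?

From constraint 5: a ≥ 2. From constraints 6 and 8: e ≥ c ≥ 4. Hence a + e ≥ 6. But constraint 4 requires a + e = 5, and 5 < 6. Contradiction.

Unsatisfiable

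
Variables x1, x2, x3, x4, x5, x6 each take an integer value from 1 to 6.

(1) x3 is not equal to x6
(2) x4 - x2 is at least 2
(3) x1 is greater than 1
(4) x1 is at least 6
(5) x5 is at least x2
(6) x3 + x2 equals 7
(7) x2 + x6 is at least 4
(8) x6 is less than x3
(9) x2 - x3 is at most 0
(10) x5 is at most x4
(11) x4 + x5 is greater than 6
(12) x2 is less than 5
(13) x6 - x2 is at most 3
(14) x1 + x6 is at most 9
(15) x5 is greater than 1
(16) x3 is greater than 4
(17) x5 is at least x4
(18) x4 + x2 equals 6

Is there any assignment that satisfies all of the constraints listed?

Take x1 = 6, x2 = 2, x3 = 5, x4 = 4, x5 = 4, x6 = 2. Then constraint 2: x4 - x2 = 2; constraint 6: x3 + x2 = 7; constraint 7: x2 + x6 = 4, and every other listed constraint is also met.

Satisfiable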